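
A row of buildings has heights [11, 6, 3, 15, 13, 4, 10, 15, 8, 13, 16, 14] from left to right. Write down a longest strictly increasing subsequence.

Patience tails give the LIS length; then backtrack through the dp parents:
11 → extends → [11]
6 → replaces 11 → [6]
3 → replaces 6 → [3]
15 → extends → [3, 15]
13 → replaces 15 → [3, 13]
4 → replaces 13 → [3, 4]
10 → extends → [3, 4, 10]
15 → extends → [3, 4, 10, 15]
8 → replaces 10 → [3, 4, 8, 15]
13 → replaces 15 → [3, 4, 8, 13]
16 → extends → [3, 4, 8, 13, 16]
14 → replaces 16 → [3, 4, 8, 13, 14]
Length 5; one witness is 3, 4, 10, 15, 16.

3, 4, 10, 15, 16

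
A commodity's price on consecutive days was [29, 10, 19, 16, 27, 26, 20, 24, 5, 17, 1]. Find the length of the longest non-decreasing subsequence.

4

Let dp[i] be the length of the longest such subsequence ending at index i:
i:      1  2  3  4  5  6  7  8  9 10 11
a[i]:  29 10 19 16 27 26 20 24  5 17  1
dp:     1  1  2  2  3  3  3  4  1  3  1
Maximum dp value is 4.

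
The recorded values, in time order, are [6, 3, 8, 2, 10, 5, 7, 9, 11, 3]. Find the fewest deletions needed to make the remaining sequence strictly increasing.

Fewest deletions = n − (longest strictly increasing subsequence).
i:      1  2  3  4  5  6  7  8  9 10
a[i]:   6  3  8  2 10  5  7  9 11  3
dp:     1  1  2  1  3  2  3  4  5  2
max dp = 5, so deletions = 10 − 5 = 5.

5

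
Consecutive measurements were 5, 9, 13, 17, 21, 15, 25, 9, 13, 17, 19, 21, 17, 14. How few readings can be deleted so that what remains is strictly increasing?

Fewest deletions = n − (longest strictly increasing subsequence).
i:      1  2  3  4  5  6  7  8  9 10 11 12 13 14
a[i]:   5  9 13 17 21 15 25  9 13 17 19 21 17 14
dp:     1  2  3  4  5  4  6  2  3  5  6  7  5  4
max dp = 7, so deletions = 14 − 7 = 7.

7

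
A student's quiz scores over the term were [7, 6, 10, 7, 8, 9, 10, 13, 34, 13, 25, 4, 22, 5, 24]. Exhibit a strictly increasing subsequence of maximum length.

6, 7, 8, 9, 10, 13, 22, 24

Patience tails give the LIS length; then backtrack through the dp parents:
7 → extends → [7]
6 → replaces 7 → [6]
10 → extends → [6, 10]
7 → replaces 10 → [6, 7]
8 → extends → [6, 7, 8]
9 → extends → [6, 7, 8, 9]
10 → extends → [6, 7, 8, 9, 10]
13 → extends → [6, 7, 8, 9, 10, 13]
34 → extends → [6, 7, 8, 9, 10, 13, 34]
13 → already a tail → [6, 7, 8, 9, 10, 13, 34]
25 → replaces 34 → [6, 7, 8, 9, 10, 13, 25]
4 → replaces 6 → [4, 7, 8, 9, 10, 13, 25]
22 → replaces 25 → [4, 7, 8, 9, 10, 13, 22]
5 → replaces 7 → [4, 5, 8, 9, 10, 13, 22]
24 → extends → [4, 5, 8, 9, 10, 13, 22, 24]
Length 8; one witness is 6, 7, 8, 9, 10, 13, 22, 24.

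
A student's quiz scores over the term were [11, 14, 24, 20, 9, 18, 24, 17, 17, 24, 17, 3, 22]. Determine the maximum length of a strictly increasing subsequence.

4

Track the smallest tail for each achievable length (strict):
11 → extends → [11]
14 → extends → [11, 14]
24 → extends → [11, 14, 24]
20 → replaces 24 → [11, 14, 20]
9 → replaces 11 → [9, 14, 20]
18 → replaces 20 → [9, 14, 18]
24 → extends → [9, 14, 18, 24]
17 → replaces 18 → [9, 14, 17, 24]
17 → already a tail → [9, 14, 17, 24]
24 → already a tail → [9, 14, 17, 24]
17 → already a tail → [9, 14, 17, 24]
3 → replaces 9 → [3, 14, 17, 24]
22 → replaces 24 → [3, 14, 17, 22]
Four tails, so the longest strictly increasing subsequence has length 4 (e.g. 11, 14, 20, 24).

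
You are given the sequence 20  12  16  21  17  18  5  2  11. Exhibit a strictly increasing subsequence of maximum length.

12, 16, 17, 18

Patience tails give the LIS length; then backtrack through the dp parents:
20 → extends → [20]
12 → replaces 20 → [12]
16 → extends → [12, 16]
21 → extends → [12, 16, 21]
17 → replaces 21 → [12, 16, 17]
18 → extends → [12, 16, 17, 18]
5 → replaces 12 → [5, 16, 17, 18]
2 → replaces 5 → [2, 16, 17, 18]
11 → replaces 16 → [2, 11, 17, 18]
Length 4; one witness is 12, 16, 17, 18.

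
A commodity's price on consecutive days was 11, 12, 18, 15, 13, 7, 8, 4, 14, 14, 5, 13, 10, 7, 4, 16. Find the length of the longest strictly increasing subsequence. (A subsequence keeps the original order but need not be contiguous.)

5

Track the smallest tail for each achievable length (strict):
11 → extends → [11]
12 → extends → [11, 12]
18 → extends → [11, 12, 18]
15 → replaces 18 → [11, 12, 15]
13 → replaces 15 → [11, 12, 13]
7 → replaces 11 → [7, 12, 13]
8 → replaces 12 → [7, 8, 13]
4 → replaces 7 → [4, 8, 13]
14 → extends → [4, 8, 13, 14]
14 → already a tail → [4, 8, 13, 14]
5 → replaces 8 → [4, 5, 13, 14]
13 → already a tail → [4, 5, 13, 14]
10 → replaces 13 → [4, 5, 10, 14]
7 → replaces 10 → [4, 5, 7, 14]
4 → already a tail → [4, 5, 7, 14]
16 → extends → [4, 5, 7, 14, 16]
Five tails, so the longest strictly increasing subsequence has length 5 (e.g. 11, 12, 13, 14, 16).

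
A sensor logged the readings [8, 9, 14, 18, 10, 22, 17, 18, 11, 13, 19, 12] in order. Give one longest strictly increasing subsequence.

8, 9, 14, 17, 18, 19

Patience tails give the LIS length; then backtrack through the dp parents:
8 → extends → [8]
9 → extends → [8, 9]
14 → extends → [8, 9, 14]
18 → extends → [8, 9, 14, 18]
10 → replaces 14 → [8, 9, 10, 18]
22 → extends → [8, 9, 10, 18, 22]
17 → replaces 18 → [8, 9, 10, 17, 22]
18 → replaces 22 → [8, 9, 10, 17, 18]
11 → replaces 17 → [8, 9, 10, 11, 18]
13 → replaces 18 → [8, 9, 10, 11, 13]
19 → extends → [8, 9, 10, 11, 13, 19]
12 → replaces 13 → [8, 9, 10, 11, 12, 19]
Length 6; one witness is 8, 9, 14, 17, 18, 19.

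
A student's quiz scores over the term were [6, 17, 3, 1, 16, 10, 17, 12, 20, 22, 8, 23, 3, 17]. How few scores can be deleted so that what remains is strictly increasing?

Fewest deletions = n − (longest strictly increasing subsequence).
Patience tails:
6 → extends → [6]
17 → extends → [6, 17]
3 → replaces 6 → [3, 17]
1 → replaces 3 → [1, 17]
16 → replaces 17 → [1, 16]
10 → replaces 16 → [1, 10]
17 → extends → [1, 10, 17]
12 → replaces 17 → [1, 10, 12]
20 → extends → [1, 10, 12, 20]
22 → extends → [1, 10, 12, 20, 22]
8 → replaces 10 → [1, 8, 12, 20, 22]
23 → extends → [1, 8, 12, 20, 22, 23]
3 → replaces 8 → [1, 3, 12, 20, 22, 23]
17 → replaces 20 → [1, 3, 12, 17, 22, 23]
Longest strictly increasing subsequence has length 6, so deletions = 14 − 6 = 8.

8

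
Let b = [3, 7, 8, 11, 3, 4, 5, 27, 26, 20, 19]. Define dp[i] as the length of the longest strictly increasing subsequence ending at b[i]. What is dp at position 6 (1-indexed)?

2

dp[i] = 1 + max{dp[j] : j<i, b[j]<b[i]} (or 1 if no such j):
i:      1  2  3  4  5  6  7  8  9 10 11
b[i]:   3  7  8 11  3  4  5 27 26 20 19
dp:     1  2  3  4  1  2  3  5  5  5  5
At index 6 the value is 2.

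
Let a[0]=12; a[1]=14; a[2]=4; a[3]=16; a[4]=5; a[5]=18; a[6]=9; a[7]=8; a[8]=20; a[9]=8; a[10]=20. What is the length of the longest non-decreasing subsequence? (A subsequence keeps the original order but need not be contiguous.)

6

Track the smallest tail for each achievable length (allowing ties):
12 → extends → [12]
14 → extends → [12, 14]
4 → replaces 12 → [4, 14]
16 → extends → [4, 14, 16]
5 → replaces 14 → [4, 5, 16]
18 → extends → [4, 5, 16, 18]
9 → replaces 16 → [4, 5, 9, 18]
8 → replaces 9 → [4, 5, 8, 18]
20 → extends → [4, 5, 8, 18, 20]
8 → replaces 18 → [4, 5, 8, 8, 20]
20 → extends → [4, 5, 8, 8, 20, 20]
Six tails, so the longest non-decreasing subsequence has length 6 (e.g. 12, 14, 16, 18, 20, 20).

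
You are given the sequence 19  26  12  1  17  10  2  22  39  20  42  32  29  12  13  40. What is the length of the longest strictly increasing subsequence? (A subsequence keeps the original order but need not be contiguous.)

5

Track the smallest tail for each achievable length (strict):
19 → extends → [19]
26 → extends → [19, 26]
12 → replaces 19 → [12, 26]
1 → replaces 12 → [1, 26]
17 → replaces 26 → [1, 17]
10 → replaces 17 → [1, 10]
2 → replaces 10 → [1, 2]
22 → extends → [1, 2, 22]
39 → extends → [1, 2, 22, 39]
20 → replaces 22 → [1, 2, 20, 39]
42 → extends → [1, 2, 20, 39, 42]
32 → replaces 39 → [1, 2, 20, 32, 42]
29 → replaces 32 → [1, 2, 20, 29, 42]
12 → replaces 20 → [1, 2, 12, 29, 42]
13 → replaces 29 → [1, 2, 12, 13, 42]
40 → replaces 42 → [1, 2, 12, 13, 40]
Five tails, so the longest strictly increasing subsequence has length 5 (e.g. 12, 17, 22, 39, 42).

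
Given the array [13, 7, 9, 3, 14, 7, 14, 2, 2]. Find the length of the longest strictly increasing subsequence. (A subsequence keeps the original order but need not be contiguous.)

3

Track the smallest tail for each achievable length (strict):
13 → extends → [13]
7 → replaces 13 → [7]
9 → extends → [7, 9]
3 → replaces 7 → [3, 9]
14 → extends → [3, 9, 14]
7 → replaces 9 → [3, 7, 14]
14 → already a tail → [3, 7, 14]
2 → replaces 3 → [2, 7, 14]
2 → already a tail → [2, 7, 14]
Three tails, so the longest strictly increasing subsequence has length 3 (e.g. 7, 9, 14).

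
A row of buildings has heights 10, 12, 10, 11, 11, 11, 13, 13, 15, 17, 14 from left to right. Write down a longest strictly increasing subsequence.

10, 12, 13, 15, 17

Patience tails give the LIS length; then backtrack through the dp parents:
10 → extends → [10]
12 → extends → [10, 12]
10 → already a tail → [10, 12]
11 → replaces 12 → [10, 11]
11 → already a tail → [10, 11]
11 → already a tail → [10, 11]
13 → extends → [10, 11, 13]
13 → already a tail → [10, 11, 13]
15 → extends → [10, 11, 13, 15]
17 → extends → [10, 11, 13, 15, 17]
14 → replaces 15 → [10, 11, 13, 14, 17]
Length 5; one witness is 10, 12, 13, 15, 17.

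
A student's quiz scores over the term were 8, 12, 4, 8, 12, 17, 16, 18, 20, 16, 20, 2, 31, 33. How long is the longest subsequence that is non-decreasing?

Track the smallest tail for each achievable length (allowing ties):
8 → extends → [8]
12 → extends → [8, 12]
4 → replaces 8 → [4, 12]
8 → replaces 12 → [4, 8]
12 → extends → [4, 8, 12]
17 → extends → [4, 8, 12, 17]
16 → replaces 17 → [4, 8, 12, 16]
18 → extends → [4, 8, 12, 16, 18]
20 → extends → [4, 8, 12, 16, 18, 20]
16 → replaces 18 → [4, 8, 12, 16, 16, 20]
20 → extends → [4, 8, 12, 16, 16, 20, 20]
2 → replaces 4 → [2, 8, 12, 16, 16, 20, 20]
31 → extends → [2, 8, 12, 16, 16, 20, 20, 31]
33 → extends → [2, 8, 12, 16, 16, 20, 20, 31, 33]
Nine tails, so the longest non-decreasing subsequence has length 9 (e.g. 8, 12, 12, 17, 18, 20, 20, 31, 33).

9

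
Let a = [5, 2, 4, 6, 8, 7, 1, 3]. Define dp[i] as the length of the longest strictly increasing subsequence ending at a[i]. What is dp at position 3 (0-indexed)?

3

dp[i] = 1 + max{dp[j] : j<i, a[j]<a[i]} (or 1 if no such j):
i:     0 1 2 3 4 5 6 7
a[i]:  5 2 4 6 8 7 1 3
dp:    1 1 2 3 4 4 1 2
At index 3 the value is 3.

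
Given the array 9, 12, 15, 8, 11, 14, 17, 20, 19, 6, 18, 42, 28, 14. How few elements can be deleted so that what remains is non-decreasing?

8

Fewest deletions = n − (longest non-decreasing subsequence).
i:      1  2  3  4  5  6  7  8  9 10 11 12 13 14
a[i]:   9 12 15  8 11 14 17 20 19  6 18 42 28 14
dp:     1  2  3  1  2  3  4  5  5  1  5  6  6  4
max dp = 6, so deletions = 14 − 6 = 8.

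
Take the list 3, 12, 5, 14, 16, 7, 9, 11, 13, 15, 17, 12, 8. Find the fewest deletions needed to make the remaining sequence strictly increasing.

Fewest deletions = n − (longest strictly increasing subsequence).
i:      1  2  3  4  5  6  7  8  9 10 11 12 13
a[i]:   3 12  5 14 16  7  9 11 13 15 17 12  8
dp:     1  2  2  3  4  3  4  5  6  7  8  6  4
max dp = 8, so deletions = 13 − 8 = 5.

5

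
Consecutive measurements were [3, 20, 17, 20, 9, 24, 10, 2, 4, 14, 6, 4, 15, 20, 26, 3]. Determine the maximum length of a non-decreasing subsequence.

7

Let dp[i] be the length of the longest such subsequence ending at index i:
i:      1  2  3  4  5  6  7  8  9 10 11 12 13 14 15 16
a[i]:   3 20 17 20  9 24 10  2  4 14  6  4 15 20 26  3
dp:     1  2  2  3  2  4  3  1  2  4  3  3  5  6  7  2
Maximum dp value is 7.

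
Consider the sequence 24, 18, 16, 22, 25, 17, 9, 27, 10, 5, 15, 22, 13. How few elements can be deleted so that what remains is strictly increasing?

9

Fewest deletions = n − (longest strictly increasing subsequence).
i:      1  2  3  4  5  6  7  8  9 10 11 12 13
a[i]:  24 18 16 22 25 17  9 27 10  5 15 22 13
dp:     1  1  1  2  3  2  1  4  2  1  3  4  3
max dp = 4, so deletions = 13 − 4 = 9.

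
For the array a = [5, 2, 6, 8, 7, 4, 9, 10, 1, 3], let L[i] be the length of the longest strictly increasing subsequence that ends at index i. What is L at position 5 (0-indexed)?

dp[i] = 1 + max{dp[j] : j<i, a[j]<a[i]} (or 1 if no such j):
i:      0  1  2  3  4  5  6  7  8  9
a[i]:   5  2  6  8  7  4  9 10  1  3
dp:     1  1  2  3  3  2  4  5  1  2
At index 5 the value is 2.

2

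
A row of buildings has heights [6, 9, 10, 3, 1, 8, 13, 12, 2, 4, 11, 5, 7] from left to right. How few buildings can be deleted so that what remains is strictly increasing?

8

Fewest deletions = n − (longest strictly increasing subsequence).
Patience tails:
6 → extends → [6]
9 → extends → [6, 9]
10 → extends → [6, 9, 10]
3 → replaces 6 → [3, 9, 10]
1 → replaces 3 → [1, 9, 10]
8 → replaces 9 → [1, 8, 10]
13 → extends → [1, 8, 10, 13]
12 → replaces 13 → [1, 8, 10, 12]
2 → replaces 8 → [1, 2, 10, 12]
4 → replaces 10 → [1, 2, 4, 12]
11 → replaces 12 → [1, 2, 4, 11]
5 → replaces 11 → [1, 2, 4, 5]
7 → extends → [1, 2, 4, 5, 7]
Longest strictly increasing subsequence has length 5, so deletions = 13 − 5 = 8.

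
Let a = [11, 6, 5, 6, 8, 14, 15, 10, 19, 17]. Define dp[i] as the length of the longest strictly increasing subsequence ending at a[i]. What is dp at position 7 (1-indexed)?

5

dp[i] = 1 + max{dp[j] : j<i, a[j]<a[i]} (or 1 if no such j):
i:      1  2  3  4  5  6  7  8  9 10
a[i]:  11  6  5  6  8 14 15 10 19 17
dp:     1  1  1  2  3  4  5  4  6  6
At index 7 the value is 5.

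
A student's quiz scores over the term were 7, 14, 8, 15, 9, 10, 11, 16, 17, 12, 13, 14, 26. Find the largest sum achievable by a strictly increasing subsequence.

110

Let S[i] be the best sum of a strictly increasing subsequence ending at i:
i:       1   2   3   4   5   6   7   8   9  10  11  12  13
a[i]:    7  14   8  15   9  10  11  16  17  12  13  14  26
S:       7  21  15  36  24  34  45  61  78  57  70  84 110
Maximum is 110 (e.g. 7 + 8 + 9 + 10 + 11 + 12 + 13 + 14 + 26).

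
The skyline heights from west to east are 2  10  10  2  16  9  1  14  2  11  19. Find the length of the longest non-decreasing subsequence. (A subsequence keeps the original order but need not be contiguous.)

Track the smallest tail for each achievable length (allowing ties):
2 → extends → [2]
10 → extends → [2, 10]
10 → extends → [2, 10, 10]
2 → replaces 10 → [2, 2, 10]
16 → extends → [2, 2, 10, 16]
9 → replaces 10 → [2, 2, 9, 16]
1 → replaces 2 → [1, 2, 9, 16]
14 → replaces 16 → [1, 2, 9, 14]
2 → replaces 9 → [1, 2, 2, 14]
11 → replaces 14 → [1, 2, 2, 11]
19 → extends → [1, 2, 2, 11, 19]
Five tails, so the longest non-decreasing subsequence has length 5 (e.g. 2, 10, 10, 16, 19).

5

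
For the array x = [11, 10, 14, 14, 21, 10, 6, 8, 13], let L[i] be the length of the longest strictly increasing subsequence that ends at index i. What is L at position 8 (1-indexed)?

2

dp[i] = 1 + max{dp[j] : j<i, x[j]<x[i]} (or 1 if no such j):
i:      1  2  3  4  5  6  7  8  9
x[i]:  11 10 14 14 21 10  6  8 13
dp:     1  1  2  2  3  1  1  2  3
At index 8 the value is 2.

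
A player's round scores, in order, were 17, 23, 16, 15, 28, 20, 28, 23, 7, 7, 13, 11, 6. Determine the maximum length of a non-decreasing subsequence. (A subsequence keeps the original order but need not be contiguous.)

4

Let dp[i] be the length of the longest such subsequence ending at index i:
i:      1  2  3  4  5  6  7  8  9 10 11 12 13
a[i]:  17 23 16 15 28 20 28 23  7  7 13 11  6
dp:     1  2  1  1  3  2  4  3  1  2  3  3  1
Maximum dp value is 4.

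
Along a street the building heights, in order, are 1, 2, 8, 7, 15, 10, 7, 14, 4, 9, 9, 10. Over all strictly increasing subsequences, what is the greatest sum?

Let S[i] be the best sum of a strictly increasing subsequence ending at i:
i:      1  2  3  4  5  6  7  8  9 10 11 12
a[i]:   1  2  8  7 15 10  7 14  4  9  9 10
S:      1  3 11 10 26 21 10 35  7 20 20 30
Maximum is 35 (e.g. 1 + 2 + 8 + 10 + 14).

35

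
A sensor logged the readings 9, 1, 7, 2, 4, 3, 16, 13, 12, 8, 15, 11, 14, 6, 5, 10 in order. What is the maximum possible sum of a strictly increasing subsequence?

Let S[i] be the best sum of a strictly increasing subsequence ending at i:
i:      1  2  3  4  5  6  7  8  9 10 11 12 13 14 15 16
a[i]:   9  1  7  2  4  3 16 13 12  8 15 11 14  6  5 10
S:      9  1  8  3  7  6 25 22 21 16 37 27 41 13 12 26
Maximum is 41 (e.g. 1 + 7 + 8 + 11 + 14).

41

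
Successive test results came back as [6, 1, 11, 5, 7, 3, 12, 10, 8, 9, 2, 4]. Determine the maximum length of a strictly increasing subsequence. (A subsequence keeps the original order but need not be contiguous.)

5

Track the smallest tail for each achievable length (strict):
6 → extends → [6]
1 → replaces 6 → [1]
11 → extends → [1, 11]
5 → replaces 11 → [1, 5]
7 → extends → [1, 5, 7]
3 → replaces 5 → [1, 3, 7]
12 → extends → [1, 3, 7, 12]
10 → replaces 12 → [1, 3, 7, 10]
8 → replaces 10 → [1, 3, 7, 8]
9 → extends → [1, 3, 7, 8, 9]
2 → replaces 3 → [1, 2, 7, 8, 9]
4 → replaces 7 → [1, 2, 4, 8, 9]
Five tails, so the longest strictly increasing subsequence has length 5 (e.g. 1, 5, 7, 8, 9).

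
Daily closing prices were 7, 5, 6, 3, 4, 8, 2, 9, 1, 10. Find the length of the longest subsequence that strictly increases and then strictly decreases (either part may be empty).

inc[i] = longest strictly increasing subsequence ending at i; dec[i] = longest strictly decreasing subsequence starting at i:
i:      1  2  3  4  5  6  7  8  9 10
a[i]:   7  5  6  3  4  8  2  9  1 10
inc:    1  1  2  1  2  3  1  4  1  5
dec:    5  4  4  3  3  3  2  2  1  1
Best peak at i=1 (value 7): inc=1, dec=5, length 1+5−1 = 5.

5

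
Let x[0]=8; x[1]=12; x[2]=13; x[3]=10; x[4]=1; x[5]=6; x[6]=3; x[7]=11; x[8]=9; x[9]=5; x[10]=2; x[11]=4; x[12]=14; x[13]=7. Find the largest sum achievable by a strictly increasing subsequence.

Let S[i] be the best sum of a strictly increasing subsequence ending at i:
i:      0  1  2  3  4  5  6  7  8  9 10 11 12 13
x[i]:   8 12 13 10  1  6  3 11  9  5  2  4 14  7
S:      8 20 33 18  1  7  4 29 17  9  3  8 47 16
Maximum is 47 (e.g. 8 + 12 + 13 + 14).

47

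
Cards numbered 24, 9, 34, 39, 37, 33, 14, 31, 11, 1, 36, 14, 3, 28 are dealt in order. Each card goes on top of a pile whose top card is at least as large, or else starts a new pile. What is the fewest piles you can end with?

The minimum number of non-increasing subsequences covering a sequence equals the length of its longest strictly increasing subsequence.
LIS length is 4 (e.g. 9, 14, 31, 36), so 4 piles are needed.

4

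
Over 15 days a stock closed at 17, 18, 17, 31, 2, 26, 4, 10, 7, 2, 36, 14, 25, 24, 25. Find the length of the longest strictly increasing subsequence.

6

Track the smallest tail for each achievable length (strict):
17 → extends → [17]
18 → extends → [17, 18]
17 → already a tail → [17, 18]
31 → extends → [17, 18, 31]
2 → replaces 17 → [2, 18, 31]
26 → replaces 31 → [2, 18, 26]
4 → replaces 18 → [2, 4, 26]
10 → replaces 26 → [2, 4, 10]
7 → replaces 10 → [2, 4, 7]
2 → already a tail → [2, 4, 7]
36 → extends → [2, 4, 7, 36]
14 → replaces 36 → [2, 4, 7, 14]
25 → extends → [2, 4, 7, 14, 25]
24 → replaces 25 → [2, 4, 7, 14, 24]
25 → extends → [2, 4, 7, 14, 24, 25]
Six tails, so the longest strictly increasing subsequence has length 6 (e.g. 2, 4, 10, 14, 24, 25).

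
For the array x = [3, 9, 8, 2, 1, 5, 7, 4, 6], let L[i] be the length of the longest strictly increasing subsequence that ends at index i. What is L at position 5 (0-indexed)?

dp[i] = 1 + max{dp[j] : j<i, x[j]<x[i]} (or 1 if no such j):
i:     0 1 2 3 4 5 6 7 8
x[i]:  3 9 8 2 1 5 7 4 6
dp:    1 2 2 1 1 2 3 2 3
At index 5 the value is 2.

2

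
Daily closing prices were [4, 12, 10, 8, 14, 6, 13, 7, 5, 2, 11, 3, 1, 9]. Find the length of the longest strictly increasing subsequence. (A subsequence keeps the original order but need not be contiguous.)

4

Track the smallest tail for each achievable length (strict):
4 → extends → [4]
12 → extends → [4, 12]
10 → replaces 12 → [4, 10]
8 → replaces 10 → [4, 8]
14 → extends → [4, 8, 14]
6 → replaces 8 → [4, 6, 14]
13 → replaces 14 → [4, 6, 13]
7 → replaces 13 → [4, 6, 7]
5 → replaces 6 → [4, 5, 7]
2 → replaces 4 → [2, 5, 7]
11 → extends → [2, 5, 7, 11]
3 → replaces 5 → [2, 3, 7, 11]
1 → replaces 2 → [1, 3, 7, 11]
9 → replaces 11 → [1, 3, 7, 9]
Four tails, so the longest strictly increasing subsequence has length 4 (e.g. 4, 6, 7, 11).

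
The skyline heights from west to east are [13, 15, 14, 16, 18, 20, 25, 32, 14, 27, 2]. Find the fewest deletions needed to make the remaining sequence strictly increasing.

Fewest deletions = n − (longest strictly increasing subsequence).
Patience tails:
13 → extends → [13]
15 → extends → [13, 15]
14 → replaces 15 → [13, 14]
16 → extends → [13, 14, 16]
18 → extends → [13, 14, 16, 18]
20 → extends → [13, 14, 16, 18, 20]
25 → extends → [13, 14, 16, 18, 20, 25]
32 → extends → [13, 14, 16, 18, 20, 25, 32]
14 → already a tail → [13, 14, 16, 18, 20, 25, 32]
27 → replaces 32 → [13, 14, 16, 18, 20, 25, 27]
2 → replaces 13 → [2, 14, 16, 18, 20, 25, 27]
Longest strictly increasing subsequence has length 7, so deletions = 11 − 7 = 4.

4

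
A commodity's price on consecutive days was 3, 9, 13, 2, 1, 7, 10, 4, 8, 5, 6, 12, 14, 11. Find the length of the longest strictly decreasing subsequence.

Let dp[i] be the longest strictly decreasing subsequence ending at i:
i:      1  2  3  4  5  6  7  8  9 10 11 12 13 14
a[i]:   3  9 13  2  1  7 10  4  8  5  6 12 14 11
dp:     1  1  1  2  3  2  2  3  3  4  4  2  1  3
Maximum is 4.

4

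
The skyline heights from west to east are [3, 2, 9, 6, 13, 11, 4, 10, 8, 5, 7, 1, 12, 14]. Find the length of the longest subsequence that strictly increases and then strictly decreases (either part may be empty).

inc[i] = longest strictly increasing subsequence ending at i; dec[i] = longest strictly decreasing subsequence starting at i:
i:      1  2  3  4  5  6  7  8  9 10 11 12 13 14
a[i]:   3  2  9  6 13 11  4 10  8  5  7  1 12 14
inc:    1  1  2  2  3  3  2  3  3  3  4  1  5  6
dec:    3  2  4  3  6  5  2  4  3  2  2  1  1  1
Best peak at i=5 (value 13): inc=3, dec=6, length 3+6−1 = 8.

8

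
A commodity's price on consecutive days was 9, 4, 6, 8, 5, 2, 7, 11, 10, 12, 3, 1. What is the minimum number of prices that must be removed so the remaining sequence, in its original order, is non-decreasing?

Fewest deletions = n − (longest non-decreasing subsequence).
i:      1  2  3  4  5  6  7  8  9 10 11 12
a[i]:   9  4  6  8  5  2  7 11 10 12  3  1
dp:     1  1  2  3  2  1  3  4  4  5  2  1
max dp = 5, so deletions = 12 − 5 = 7.

7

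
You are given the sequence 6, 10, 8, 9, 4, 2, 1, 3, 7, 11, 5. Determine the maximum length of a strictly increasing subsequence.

Track the smallest tail for each achievable length (strict):
6 → extends → [6]
10 → extends → [6, 10]
8 → replaces 10 → [6, 8]
9 → extends → [6, 8, 9]
4 → replaces 6 → [4, 8, 9]
2 → replaces 4 → [2, 8, 9]
1 → replaces 2 → [1, 8, 9]
3 → replaces 8 → [1, 3, 9]
7 → replaces 9 → [1, 3, 7]
11 → extends → [1, 3, 7, 11]
5 → replaces 7 → [1, 3, 5, 11]
Four tails, so the longest strictly increasing subsequence has length 4 (e.g. 6, 8, 9, 11).

4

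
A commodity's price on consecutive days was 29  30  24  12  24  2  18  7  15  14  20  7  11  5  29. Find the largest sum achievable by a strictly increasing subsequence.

Let S[i] be the best sum of a strictly increasing subsequence ending at i:
i:      1  2  3  4  5  6  7  8  9 10 11 12 13 14 15
a[i]:  29 30 24 12 24  2 18  7 15 14 20  7 11  5 29
S:     29 59 24 12 36  2 30  9 27 26 50  9 20  7 79
Maximum is 79 (e.g. 12 + 18 + 20 + 29).

79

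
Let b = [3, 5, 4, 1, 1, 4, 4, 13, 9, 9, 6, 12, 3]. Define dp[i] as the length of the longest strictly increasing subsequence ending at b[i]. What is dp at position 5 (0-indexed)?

dp[i] = 1 + max{dp[j] : j<i, b[j]<b[i]} (or 1 if no such j):
i:      0  1  2  3  4  5  6  7  8  9 10 11 12
b[i]:   3  5  4  1  1  4  4 13  9  9  6 12  3
dp:     1  2  2  1  1  2  2  3  3  3  3  4  2
At index 5 the value is 2.

2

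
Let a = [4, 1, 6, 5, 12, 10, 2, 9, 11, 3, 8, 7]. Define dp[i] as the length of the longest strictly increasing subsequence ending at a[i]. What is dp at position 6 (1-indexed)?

3

dp[i] = 1 + max{dp[j] : j<i, a[j]<a[i]} (or 1 if no such j):
i:      1  2  3  4  5  6  7  8  9 10 11 12
a[i]:   4  1  6  5 12 10  2  9 11  3  8  7
dp:     1  1  2  2  3  3  2  3  4  3  4  4
At index 6 the value is 3.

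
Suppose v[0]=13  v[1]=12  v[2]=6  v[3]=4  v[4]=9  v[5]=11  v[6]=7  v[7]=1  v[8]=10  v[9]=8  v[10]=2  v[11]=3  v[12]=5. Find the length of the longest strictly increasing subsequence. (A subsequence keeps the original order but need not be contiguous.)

Let dp[i] be the length of the longest such subsequence ending at index i:
i:      0  1  2  3  4  5  6  7  8  9 10 11 12
v[i]:  13 12  6  4  9 11  7  1 10  8  2  3  5
dp:     1  1  1  1  2  3  2  1  3  3  2  3  4
Maximum dp value is 4.

4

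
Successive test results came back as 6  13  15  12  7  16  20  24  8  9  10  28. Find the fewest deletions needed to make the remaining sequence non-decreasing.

Fewest deletions = n − (longest non-decreasing subsequence).
i:      1  2  3  4  5  6  7  8  9 10 11 12
a[i]:   6 13 15 12  7 16 20 24  8  9 10 28
dp:     1  2  3  2  2  4  5  6  3  4  5  7
max dp = 7, so deletions = 12 − 7 = 5.

5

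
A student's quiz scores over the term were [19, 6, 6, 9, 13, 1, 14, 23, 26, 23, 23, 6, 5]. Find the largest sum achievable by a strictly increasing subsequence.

Let S[i] be the best sum of a strictly increasing subsequence ending at i:
i:      1  2  3  4  5  6  7  8  9 10 11 12 13
a[i]:  19  6  6  9 13  1 14 23 26 23 23  6  5
S:     19  6  6 15 28  1 42 65 91 65 65  7  6
Maximum is 91 (e.g. 6 + 9 + 13 + 14 + 23 + 26).

91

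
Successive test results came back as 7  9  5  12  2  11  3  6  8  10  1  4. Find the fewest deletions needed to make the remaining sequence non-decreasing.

Fewest deletions = n − (longest non-decreasing subsequence).
Patience tails:
7 → extends → [7]
9 → extends → [7, 9]
5 → replaces 7 → [5, 9]
12 → extends → [5, 9, 12]
2 → replaces 5 → [2, 9, 12]
11 → replaces 12 → [2, 9, 11]
3 → replaces 9 → [2, 3, 11]
6 → replaces 11 → [2, 3, 6]
8 → extends → [2, 3, 6, 8]
10 → extends → [2, 3, 6, 8, 10]
1 → replaces 2 → [1, 3, 6, 8, 10]
4 → replaces 6 → [1, 3, 4, 8, 10]
Longest non-decreasing subsequence has length 5, so deletions = 12 − 5 = 7.

7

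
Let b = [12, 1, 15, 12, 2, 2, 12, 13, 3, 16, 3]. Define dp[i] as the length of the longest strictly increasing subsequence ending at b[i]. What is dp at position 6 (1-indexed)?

2

dp[i] = 1 + max{dp[j] : j<i, b[j]<b[i]} (or 1 if no such j):
i:      1  2  3  4  5  6  7  8  9 10 11
b[i]:  12  1 15 12  2  2 12 13  3 16  3
dp:     1  1  2  2  2  2  3  4  3  5  3
At index 6 the value is 2.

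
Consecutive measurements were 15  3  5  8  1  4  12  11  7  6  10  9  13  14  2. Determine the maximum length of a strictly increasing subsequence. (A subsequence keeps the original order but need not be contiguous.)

6

Let dp[i] be the length of the longest such subsequence ending at index i:
i:      1  2  3  4  5  6  7  8  9 10 11 12 13 14 15
a[i]:  15  3  5  8  1  4 12 11  7  6 10  9 13 14  2
dp:     1  1  2  3  1  2  4  4  3  3  4  4  5  6  2
Maximum dp value is 6.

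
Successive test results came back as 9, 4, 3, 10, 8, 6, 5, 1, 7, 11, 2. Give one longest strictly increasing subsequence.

Patience tails give the LIS length; then backtrack through the dp parents:
9 → extends → [9]
4 → replaces 9 → [4]
3 → replaces 4 → [3]
10 → extends → [3, 10]
8 → replaces 10 → [3, 8]
6 → replaces 8 → [3, 6]
5 → replaces 6 → [3, 5]
1 → replaces 3 → [1, 5]
7 → extends → [1, 5, 7]
11 → extends → [1, 5, 7, 11]
2 → replaces 5 → [1, 2, 7, 11]
Length 4; one witness is 4, 6, 7, 11.

4, 6, 7, 11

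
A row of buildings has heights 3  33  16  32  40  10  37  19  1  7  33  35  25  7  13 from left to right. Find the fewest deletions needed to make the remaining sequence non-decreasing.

Fewest deletions = n − (longest non-decreasing subsequence).
Patience tails:
3 → extends → [3]
33 → extends → [3, 33]
16 → replaces 33 → [3, 16]
32 → extends → [3, 16, 32]
40 → extends → [3, 16, 32, 40]
10 → replaces 16 → [3, 10, 32, 40]
37 → replaces 40 → [3, 10, 32, 37]
19 → replaces 32 → [3, 10, 19, 37]
1 → replaces 3 → [1, 10, 19, 37]
7 → replaces 10 → [1, 7, 19, 37]
33 → replaces 37 → [1, 7, 19, 33]
35 → extends → [1, 7, 19, 33, 35]
25 → replaces 33 → [1, 7, 19, 25, 35]
7 → replaces 19 → [1, 7, 7, 25, 35]
13 → replaces 25 → [1, 7, 7, 13, 35]
Longest non-decreasing subsequence has length 5, so deletions = 15 − 5 = 10.

10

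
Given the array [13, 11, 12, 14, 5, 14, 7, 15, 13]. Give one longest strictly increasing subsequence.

Patience tails give the LIS length; then backtrack through the dp parents:
13 → extends → [13]
11 → replaces 13 → [11]
12 → extends → [11, 12]
14 → extends → [11, 12, 14]
5 → replaces 11 → [5, 12, 14]
14 → already a tail → [5, 12, 14]
7 → replaces 12 → [5, 7, 14]
15 → extends → [5, 7, 14, 15]
13 → replaces 14 → [5, 7, 13, 15]
Length 4; one witness is 11, 12, 14, 15.

11, 12, 14, 15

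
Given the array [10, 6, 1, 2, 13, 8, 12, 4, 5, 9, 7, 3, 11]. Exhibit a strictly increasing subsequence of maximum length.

1, 2, 4, 5, 9, 11

Patience tails give the LIS length; then backtrack through the dp parents:
10 → extends → [10]
6 → replaces 10 → [6]
1 → replaces 6 → [1]
2 → extends → [1, 2]
13 → extends → [1, 2, 13]
8 → replaces 13 → [1, 2, 8]
12 → extends → [1, 2, 8, 12]
4 → replaces 8 → [1, 2, 4, 12]
5 → replaces 12 → [1, 2, 4, 5]
9 → extends → [1, 2, 4, 5, 9]
7 → replaces 9 → [1, 2, 4, 5, 7]
3 → replaces 4 → [1, 2, 3, 5, 7]
11 → extends → [1, 2, 3, 5, 7, 11]
Length 6; one witness is 1, 2, 4, 5, 9, 11.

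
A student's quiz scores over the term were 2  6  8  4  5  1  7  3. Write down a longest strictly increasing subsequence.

Patience tails give the LIS length; then backtrack through the dp parents:
2 → extends → [2]
6 → extends → [2, 6]
8 → extends → [2, 6, 8]
4 → replaces 6 → [2, 4, 8]
5 → replaces 8 → [2, 4, 5]
1 → replaces 2 → [1, 4, 5]
7 → extends → [1, 4, 5, 7]
3 → replaces 4 → [1, 3, 5, 7]
Length 4; one witness is 2, 4, 5, 7.

2, 4, 5, 7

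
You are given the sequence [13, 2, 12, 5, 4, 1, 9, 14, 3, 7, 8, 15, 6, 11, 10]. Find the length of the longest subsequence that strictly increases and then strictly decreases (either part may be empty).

7

inc[i] = longest strictly increasing subsequence ending at i; dec[i] = longest strictly decreasing subsequence starting at i:
i:      1  2  3  4  5  6  7  8  9 10 11 12 13 14 15
a[i]:  13  2 12  5  4  1  9 14  3  7  8 15  6 11 10
inc:    1  1  2  2  2  1  3  4  2  3  4  5  3  5  5
dec:    5  2  4  3  2  1  3  3  1  2  2  3  1  2  1
Best peak at i=12 (value 15): inc=5, dec=3, length 5+3−1 = 7.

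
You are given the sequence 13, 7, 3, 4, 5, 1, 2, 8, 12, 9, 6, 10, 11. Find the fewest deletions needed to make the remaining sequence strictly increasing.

6

Fewest deletions = n − (longest strictly increasing subsequence).
Patience tails:
13 → extends → [13]
7 → replaces 13 → [7]
3 → replaces 7 → [3]
4 → extends → [3, 4]
5 → extends → [3, 4, 5]
1 → replaces 3 → [1, 4, 5]
2 → replaces 4 → [1, 2, 5]
8 → extends → [1, 2, 5, 8]
12 → extends → [1, 2, 5, 8, 12]
9 → replaces 12 → [1, 2, 5, 8, 9]
6 → replaces 8 → [1, 2, 5, 6, 9]
10 → extends → [1, 2, 5, 6, 9, 10]
11 → extends → [1, 2, 5, 6, 9, 10, 11]
Longest strictly increasing subsequence has length 7, so deletions = 13 − 7 = 6.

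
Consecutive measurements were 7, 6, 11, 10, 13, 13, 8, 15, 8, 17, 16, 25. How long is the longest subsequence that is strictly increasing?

Track the smallest tail for each achievable length (strict):
7 → extends → [7]
6 → replaces 7 → [6]
11 → extends → [6, 11]
10 → replaces 11 → [6, 10]
13 → extends → [6, 10, 13]
13 → already a tail → [6, 10, 13]
8 → replaces 10 → [6, 8, 13]
15 → extends → [6, 8, 13, 15]
8 → already a tail → [6, 8, 13, 15]
17 → extends → [6, 8, 13, 15, 17]
16 → replaces 17 → [6, 8, 13, 15, 16]
25 → extends → [6, 8, 13, 15, 16, 25]
Six tails, so the longest strictly increasing subsequence has length 6 (e.g. 7, 11, 13, 15, 17, 25).

6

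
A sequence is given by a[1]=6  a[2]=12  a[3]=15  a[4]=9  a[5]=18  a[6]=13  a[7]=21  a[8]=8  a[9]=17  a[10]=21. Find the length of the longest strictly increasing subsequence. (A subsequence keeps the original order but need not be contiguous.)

5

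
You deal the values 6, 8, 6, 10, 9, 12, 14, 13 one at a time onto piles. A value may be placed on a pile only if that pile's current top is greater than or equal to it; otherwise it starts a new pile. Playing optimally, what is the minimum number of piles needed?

The minimum number of non-increasing subsequences covering a sequence equals the length of its longest strictly increasing subsequence.
LIS length is 5 (e.g. 6, 8, 10, 12, 14), so 5 piles are needed.

5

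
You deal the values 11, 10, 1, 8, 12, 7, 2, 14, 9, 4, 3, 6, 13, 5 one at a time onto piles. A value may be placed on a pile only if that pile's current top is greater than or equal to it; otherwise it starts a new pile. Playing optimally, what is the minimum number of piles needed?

5

The minimum number of non-increasing subsequences covering a sequence equals the length of its longest strictly increasing subsequence.
LIS length is 5 (e.g. 1, 2, 4, 6, 13), so 5 piles are needed.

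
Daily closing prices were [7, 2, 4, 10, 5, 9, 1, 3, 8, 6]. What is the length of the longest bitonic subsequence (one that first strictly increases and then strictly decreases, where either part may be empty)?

6

inc[i] = longest strictly increasing subsequence ending at i; dec[i] = longest strictly decreasing subsequence starting at i:
i:      1  2  3  4  5  6  7  8  9 10
a[i]:   7  2  4 10  5  9  1  3  8  6
inc:    1  1  2  3  3  4  1  2  4  4
dec:    3  2  2  4  2  3  1  1  2  1
Best peak at i=4 (value 10): inc=3, dec=4, length 3+4−1 = 6.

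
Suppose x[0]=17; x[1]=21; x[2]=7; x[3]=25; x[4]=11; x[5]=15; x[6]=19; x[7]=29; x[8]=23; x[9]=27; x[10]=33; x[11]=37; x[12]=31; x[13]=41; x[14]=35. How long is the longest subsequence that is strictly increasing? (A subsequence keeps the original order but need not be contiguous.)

Track the smallest tail for each achievable length (strict):
17 → extends → [17]
21 → extends → [17, 21]
7 → replaces 17 → [7, 21]
25 → extends → [7, 21, 25]
11 → replaces 21 → [7, 11, 25]
15 → replaces 25 → [7, 11, 15]
19 → extends → [7, 11, 15, 19]
29 → extends → [7, 11, 15, 19, 29]
23 → replaces 29 → [7, 11, 15, 19, 23]
27 → extends → [7, 11, 15, 19, 23, 27]
33 → extends → [7, 11, 15, 19, 23, 27, 33]
37 → extends → [7, 11, 15, 19, 23, 27, 33, 37]
31 → replaces 33 → [7, 11, 15, 19, 23, 27, 31, 37]
41 → extends → [7, 11, 15, 19, 23, 27, 31, 37, 41]
35 → replaces 37 → [7, 11, 15, 19, 23, 27, 31, 35, 41]
Nine tails, so the longest strictly increasing subsequence has length 9 (e.g. 7, 11, 15, 19, 23, 27, 33, 37, 41).

9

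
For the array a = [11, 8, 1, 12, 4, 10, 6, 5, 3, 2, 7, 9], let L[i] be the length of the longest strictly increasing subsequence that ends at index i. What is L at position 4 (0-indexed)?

2

dp[i] = 1 + max{dp[j] : j<i, a[j]<a[i]} (or 1 if no such j):
i:      0  1  2  3  4  5  6  7  8  9 10 11
a[i]:  11  8  1 12  4 10  6  5  3  2  7  9
dp:     1  1  1  2  2  3  3  3  2  2  4  5
At index 4 the value is 2.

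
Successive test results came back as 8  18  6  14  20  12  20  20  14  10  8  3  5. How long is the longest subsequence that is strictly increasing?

Track the smallest tail for each achievable length (strict):
8 → extends → [8]
18 → extends → [8, 18]
6 → replaces 8 → [6, 18]
14 → replaces 18 → [6, 14]
20 → extends → [6, 14, 20]
12 → replaces 14 → [6, 12, 20]
20 → already a tail → [6, 12, 20]
20 → already a tail → [6, 12, 20]
14 → replaces 20 → [6, 12, 14]
10 → replaces 12 → [6, 10, 14]
8 → replaces 10 → [6, 8, 14]
3 → replaces 6 → [3, 8, 14]
5 → replaces 8 → [3, 5, 14]
Three tails, so the longest strictly increasing subsequence has length 3 (e.g. 8, 18, 20).

3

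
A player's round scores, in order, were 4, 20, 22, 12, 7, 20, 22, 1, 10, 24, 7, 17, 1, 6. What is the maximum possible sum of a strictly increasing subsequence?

82

Let S[i] be the best sum of a strictly increasing subsequence ending at i:
i:      1  2  3  4  5  6  7  8  9 10 11 12 13 14
a[i]:   4 20 22 12  7 20 22  1 10 24  7 17  1  6
S:      4 24 46 16 11 36 58  1 21 82 11 38  1 10
Maximum is 82 (e.g. 4 + 12 + 20 + 22 + 24).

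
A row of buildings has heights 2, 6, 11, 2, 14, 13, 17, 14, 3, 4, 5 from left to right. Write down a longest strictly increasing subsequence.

2, 6, 11, 14, 17

Patience tails give the LIS length; then backtrack through the dp parents:
2 → extends → [2]
6 → extends → [2, 6]
11 → extends → [2, 6, 11]
2 → already a tail → [2, 6, 11]
14 → extends → [2, 6, 11, 14]
13 → replaces 14 → [2, 6, 11, 13]
17 → extends → [2, 6, 11, 13, 17]
14 → replaces 17 → [2, 6, 11, 13, 14]
3 → replaces 6 → [2, 3, 11, 13, 14]
4 → replaces 11 → [2, 3, 4, 13, 14]
5 → replaces 13 → [2, 3, 4, 5, 14]
Length 5; one witness is 2, 6, 11, 14, 17.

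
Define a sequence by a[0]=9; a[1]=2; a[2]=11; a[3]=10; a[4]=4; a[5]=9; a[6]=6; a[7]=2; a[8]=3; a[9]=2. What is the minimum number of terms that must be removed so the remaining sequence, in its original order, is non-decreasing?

Fewest deletions = n − (longest non-decreasing subsequence).
Patience tails:
9 → extends → [9]
2 → replaces 9 → [2]
11 → extends → [2, 11]
10 → replaces 11 → [2, 10]
4 → replaces 10 → [2, 4]
9 → extends → [2, 4, 9]
6 → replaces 9 → [2, 4, 6]
2 → replaces 4 → [2, 2, 6]
3 → replaces 6 → [2, 2, 3]
2 → replaces 3 → [2, 2, 2]
Longest non-decreasing subsequence has length 3, so deletions = 10 − 3 = 7.

7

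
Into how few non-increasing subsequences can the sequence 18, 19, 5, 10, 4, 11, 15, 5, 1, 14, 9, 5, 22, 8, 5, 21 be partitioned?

The minimum number of non-increasing subsequences covering a sequence equals the length of its longest strictly increasing subsequence.
LIS length is 5 (e.g. 5, 10, 11, 15, 22), so 5 piles are needed.

5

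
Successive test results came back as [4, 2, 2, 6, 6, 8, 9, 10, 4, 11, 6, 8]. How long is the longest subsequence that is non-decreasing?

Track the smallest tail for each achievable length (allowing ties):
4 → extends → [4]
2 → replaces 4 → [2]
2 → extends → [2, 2]
6 → extends → [2, 2, 6]
6 → extends → [2, 2, 6, 6]
8 → extends → [2, 2, 6, 6, 8]
9 → extends → [2, 2, 6, 6, 8, 9]
10 → extends → [2, 2, 6, 6, 8, 9, 10]
4 → replaces 6 → [2, 2, 4, 6, 8, 9, 10]
11 → extends → [2, 2, 4, 6, 8, 9, 10, 11]
6 → replaces 8 → [2, 2, 4, 6, 6, 9, 10, 11]
8 → replaces 9 → [2, 2, 4, 6, 6, 8, 10, 11]
Eight tails, so the longest non-decreasing subsequence has length 8 (e.g. 2, 2, 6, 6, 8, 9, 10, 11).

8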